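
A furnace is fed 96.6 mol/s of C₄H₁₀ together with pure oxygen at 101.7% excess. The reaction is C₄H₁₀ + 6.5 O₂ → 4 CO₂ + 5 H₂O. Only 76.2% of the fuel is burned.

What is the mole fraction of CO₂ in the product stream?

0.2

Stoichiometric O₂ = 6.5 × 96.6 = 627.9 mol/s; O₂ fed = 627.9 × 2.017 = 1266 mol/s.
Fuel reacted = 0.762 × 96.6 → ξ = 73.61 mol/s.
Outlet (n = n₀ + ν ξ):
  C₄H₁₀: 96.6 − 1(73.61) = 22.99
  O₂: 1266 − 6.5(73.61) = 788
  CO₂: 0 + 4(73.61) = 294.4
  H₂O: 0 + 5(73.61) = 368
Total out = 1473 mol/s; y_CO₂ = 294.4 / 1473 = 0.1998.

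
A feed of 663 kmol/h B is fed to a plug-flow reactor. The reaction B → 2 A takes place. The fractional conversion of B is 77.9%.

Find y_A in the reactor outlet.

0.876

B reacted = 0.779 × 663 = 516.5 kmol/h; ν_B = −1, so ξ = 516.5/1 = 516.5 kmol/h.
Outlet amounts (n = n₀ + ν ξ):
  B: 663 − 1(516.5) = 146.5
  A: 0 + 2(516.5) = 1033
Total out = 1179 kmol/h; y_A = 1033 / 1179 = 0.8758.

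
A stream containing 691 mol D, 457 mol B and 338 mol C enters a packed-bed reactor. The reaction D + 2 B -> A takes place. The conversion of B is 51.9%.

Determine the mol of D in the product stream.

B reacted = 0.519 × 457 = 237.2 mol; ν_B = −2, so ξ = 237.2/2 = 118.6 mol.
Outlet amounts (n = n₀ + ν ξ):
  D: 691 − 1(118.6) = 572.4
  B: 457 − 2(118.6) = 219.8
  A: 0 + 1(118.6) = 118.6
  C: 338 (inert)

572 mol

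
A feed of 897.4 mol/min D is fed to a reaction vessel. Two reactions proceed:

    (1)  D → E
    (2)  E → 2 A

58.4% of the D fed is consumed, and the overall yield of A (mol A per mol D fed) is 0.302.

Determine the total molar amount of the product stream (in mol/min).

Conversion of D: D consumed = 1ξ₁ = 0.584 × 897.4 → ξ₁ = 524.1 mol/min.
Yield of A: 2ξ₂ / 897.4 = 0.302 → ξ₂ = 135.5 mol/min.
Outlet amounts (n = n₀ + Σ ν·ξ):
  D: 897.4 − 1(524.1) = 373.3
  E: 0 + 1(524.1) − 1(135.5) = 388.6
  A: 0 + 2(135.5) = 271
Total out = 373.3 + 388.6 + 271 = 1033 mol/min.

1030 mol/min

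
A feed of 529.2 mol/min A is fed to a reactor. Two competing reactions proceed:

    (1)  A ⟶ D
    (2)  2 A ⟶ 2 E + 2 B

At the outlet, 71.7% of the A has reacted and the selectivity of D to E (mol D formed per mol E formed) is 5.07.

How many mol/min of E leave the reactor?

Conversion of A: A consumed = 0.717 × 529.2 = 379.4 mol/min = 1ξ₁ + 2ξ₂.
Selectivity: 1ξ₁ / (2ξ₂) = 5.07 → ξ₁ = 10.14 ξ₂.
Substitute: (1·10.14 + 2) ξ₂ = 379.4 → ξ₂ = 31.26 mol/min, ξ₁ = 316.9 mol/min.
Outlet amounts (n = n₀ + Σ ν·ξ):
  A: 529.2 − 1(316.9) − 2(31.26) = 149.8
  D: 0 + 1(316.9) = 316.9
  E: 0 + 2(31.26) = 62.51
  B: 0 + 2(31.26) = 62.51

62.5 mol/min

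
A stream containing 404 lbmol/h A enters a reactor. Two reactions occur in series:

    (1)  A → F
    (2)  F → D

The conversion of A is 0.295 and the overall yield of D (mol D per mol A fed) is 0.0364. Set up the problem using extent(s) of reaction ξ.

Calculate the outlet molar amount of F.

104 lbmol/h

Conversion of A: A consumed = 1ξ₁ = 0.295 × 404 → ξ₁ = 119.2 lbmol/h.
Yield of D: 1ξ₂ / 404 = 0.0364 → ξ₂ = 14.71 lbmol/h.
Outlet amounts (n = n₀ + Σ ν·ξ):
  A: 404 − 1(119.2) = 284.8
  F: 0 + 1(119.2) − 1(14.71) = 104.5
  D: 0 + 1(14.71) = 14.71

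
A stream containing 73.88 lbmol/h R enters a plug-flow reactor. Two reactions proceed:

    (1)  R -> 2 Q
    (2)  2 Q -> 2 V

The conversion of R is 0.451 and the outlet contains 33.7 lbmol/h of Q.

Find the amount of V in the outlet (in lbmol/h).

Conversion of R: R consumed = 1ξ₁ = 0.451 × 73.88 → ξ₁ = 33.32 lbmol/h.
Q balance: n_Q = 0 + 2ξ₁ − 2ξ₂ = 33.7 → ξ₂ = (2·33.32 − 33.7)/2 = 16.47 lbmol/h.
Outlet amounts (n = n₀ + Σ ν·ξ):
  R: 73.88 − 1(33.32) = 40.56
  Q: 0 + 2(33.32) − 2(16.47) = 33.7
  V: 0 + 2(16.47) = 32.94

32.9 lbmol/h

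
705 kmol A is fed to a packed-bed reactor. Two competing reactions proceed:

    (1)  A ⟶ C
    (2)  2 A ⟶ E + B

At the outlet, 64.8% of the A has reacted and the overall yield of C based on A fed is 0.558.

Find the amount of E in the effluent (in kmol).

31.7 kmol

Yield of C: 1ξ₁ / 705 = 0.558 → ξ₁ = 393.4 kmol.
Conversion of A: 1ξ₁ + 2ξ₂ = 0.648 × 705 = 456.8 → ξ₂ = 31.72 kmol.
Outlet amounts (n = n₀ + Σ ν·ξ):
  A: 705 − 1(393.4) − 2(31.72) = 248.2
  C: 0 + 1(393.4) = 393.4
  E: 0 + 1(31.72) = 31.72
  B: 0 + 1(31.72) = 31.72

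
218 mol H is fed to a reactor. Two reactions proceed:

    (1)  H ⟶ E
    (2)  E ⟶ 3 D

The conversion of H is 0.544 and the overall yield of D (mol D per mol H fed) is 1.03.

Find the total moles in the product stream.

Conversion of H: H consumed = 1ξ₁ = 0.544 × 218 → ξ₁ = 118.6 mol.
Yield of D: 3ξ₂ / 218 = 1.03 → ξ₂ = 74.85 mol.
Outlet amounts (n = n₀ + Σ ν·ξ):
  H: 218 − 1(118.6) = 99.41
  E: 0 + 1(118.6) − 1(74.85) = 43.75
  D: 0 + 3(74.85) = 224.5
Total out = 99.41 + 43.75 + 224.5 = 367.7 mol.

368 mol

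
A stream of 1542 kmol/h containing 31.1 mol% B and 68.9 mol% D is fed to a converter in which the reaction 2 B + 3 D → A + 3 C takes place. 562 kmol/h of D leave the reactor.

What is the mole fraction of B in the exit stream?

For D: n = n₀ − 3ξ → 562 = 1062 − 3ξ, giving ξ = 166.8 kmol/h.
Outlet amounts (n = n₀ + ν ξ):
  B: 479.6 − 2(166.8) = 145.9
  D: 1062 − 3(166.8) = 562
  A: 0 + 1(166.8) = 166.8
  C: 0 + 3(166.8) = 500.4
Total out = 1375 kmol/h; y_B = 145.9 / 1375 = 0.1061.

0.106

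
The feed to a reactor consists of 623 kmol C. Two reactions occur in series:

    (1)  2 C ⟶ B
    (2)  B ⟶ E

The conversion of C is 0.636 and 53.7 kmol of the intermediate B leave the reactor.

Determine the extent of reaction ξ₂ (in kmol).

Conversion of C: C consumed = 2ξ₁ = 0.636 × 623 → ξ₁ = 198.1 kmol.
B balance: n_B = 0 + 1ξ₁ − 1ξ₂ = 53.7 → ξ₂ = (1·198.1 − 53.7)/1 = 144.4 kmol.
Outlet amounts (n = n₀ + Σ ν·ξ):
  C: 623 − 2(198.1) = 226.8
  B: 0 + 1(198.1) − 1(144.4) = 53.7
  E: 0 + 1(144.4) = 144.4

ξ₂ = 144 kmol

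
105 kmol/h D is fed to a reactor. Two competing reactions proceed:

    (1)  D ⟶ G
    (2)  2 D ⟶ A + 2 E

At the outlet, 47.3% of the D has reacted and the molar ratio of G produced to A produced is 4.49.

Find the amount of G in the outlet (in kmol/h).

Conversion of D: D consumed = 0.473 × 105 = 49.66 kmol/h = 1ξ₁ + 2ξ₂.
Selectivity: 1ξ₁ / (1ξ₂) = 4.49 → ξ₁ = 4.49 ξ₂.
Substitute: (1·4.49 + 2) ξ₂ = 49.66 → ξ₂ = 7.653 kmol/h, ξ₁ = 34.36 kmol/h.
Outlet amounts (n = n₀ + Σ ν·ξ):
  D: 105 − 1(34.36) − 2(7.653) = 55.34
  G: 0 + 1(34.36) = 34.36
  A: 0 + 1(7.653) = 7.653
  E: 0 + 2(7.653) = 15.31

34.4 kmol/h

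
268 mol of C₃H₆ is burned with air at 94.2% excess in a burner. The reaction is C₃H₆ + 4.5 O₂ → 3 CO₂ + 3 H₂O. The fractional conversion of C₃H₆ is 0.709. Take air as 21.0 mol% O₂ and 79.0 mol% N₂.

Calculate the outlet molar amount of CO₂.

Stoichiometric O₂ = 4.5 × 268 = 1206 mol; O₂ fed = 1206 × 1.942 = 2342 mol.
N₂ fed = 2342 × 79/21 = 8811 mol.
Fuel reacted = 0.709 × 268 → ξ = 190 mol.
Outlet (n = n₀ + ν ξ):
  C₃H₆: 268 − 1(190) = 77.99
  O₂: 2342 − 4.5(190) = 1487
  N₂: 8811 (inert)
  CO₂: 0 + 3(190) = 570
  H₂O: 0 + 3(190) = 570

570 mol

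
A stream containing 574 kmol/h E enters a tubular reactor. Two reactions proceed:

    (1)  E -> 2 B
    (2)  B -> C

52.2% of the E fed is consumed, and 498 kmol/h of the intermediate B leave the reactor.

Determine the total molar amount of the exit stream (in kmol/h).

874 kmol/h

Conversion of E: E consumed = 1ξ₁ = 0.522 × 574 → ξ₁ = 299.6 kmol/h.
B balance: n_B = 0 + 2ξ₁ − 1ξ₂ = 498 → ξ₂ = (2·299.6 − 498)/1 = 101.3 kmol/h.
Outlet amounts (n = n₀ + Σ ν·ξ):
  E: 574 − 1(299.6) = 274.4
  B: 0 + 2(299.6) − 1(101.3) = 498
  C: 0 + 1(101.3) = 101.3
Total out = 274.4 + 498 + 101.3 = 873.6 kmol/h.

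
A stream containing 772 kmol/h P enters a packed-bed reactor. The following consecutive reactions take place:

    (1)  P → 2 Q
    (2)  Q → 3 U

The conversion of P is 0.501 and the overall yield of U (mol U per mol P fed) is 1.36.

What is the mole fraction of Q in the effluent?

0.228

Conversion of P: P consumed = 1ξ₁ = 0.501 × 772 → ξ₁ = 386.8 kmol/h.
Yield of U: 3ξ₂ / 772 = 1.36 → ξ₂ = 350 kmol/h.
Outlet amounts (n = n₀ + Σ ν·ξ):
  P: 772 − 1(386.8) = 385.2
  Q: 0 + 2(386.8) − 1(350) = 423.6
  U: 0 + 3(350) = 1050
Total out = 1859 kmol/h; y_Q = 423.6 / 1859 = 0.2279.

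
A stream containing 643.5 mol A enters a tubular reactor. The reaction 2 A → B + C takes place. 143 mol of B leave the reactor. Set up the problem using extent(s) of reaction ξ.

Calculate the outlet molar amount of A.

358 mol

For B: n = n₀ + 1ξ → 143 = 0 + 1ξ, giving ξ = 143 mol.
Outlet amounts (n = n₀ + ν ξ):
  A: 643.5 − 2(143) = 357.5
  B: 0 + 1(143) = 143
  C: 0 + 1(143) = 143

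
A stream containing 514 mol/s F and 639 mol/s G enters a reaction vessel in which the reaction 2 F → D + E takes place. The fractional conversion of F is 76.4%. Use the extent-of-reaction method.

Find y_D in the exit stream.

0.17

F reacted = 0.764 × 514 = 392.7 mol/s; ν_F = −2, so ξ = 392.7/2 = 196.3 mol/s.
Outlet amounts (n = n₀ + ν ξ):
  F: 514 − 2(196.3) = 121.3
  D: 0 + 1(196.3) = 196.3
  E: 0 + 1(196.3) = 196.3
  G: 639 (inert)
Total out = 1153 mol/s; y_D = 196.3 / 1153 = 0.1703.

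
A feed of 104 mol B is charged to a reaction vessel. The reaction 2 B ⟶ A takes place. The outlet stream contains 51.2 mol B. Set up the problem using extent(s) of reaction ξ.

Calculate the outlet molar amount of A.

For B: n = n₀ − 2ξ → 51.2 = 104 − 2ξ, giving ξ = 26.4 mol.
Outlet amounts (n = n₀ + ν ξ):
  B: 104 − 2(26.4) = 51.2
  A: 0 + 1(26.4) = 26.4

26.4 mol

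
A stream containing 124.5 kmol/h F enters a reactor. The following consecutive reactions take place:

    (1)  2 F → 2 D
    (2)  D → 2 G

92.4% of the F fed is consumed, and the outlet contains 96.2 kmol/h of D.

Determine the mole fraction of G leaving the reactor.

Conversion of F: F consumed = 2ξ₁ = 0.924 × 124.5 → ξ₁ = 57.52 kmol/h.
D balance: n_D = 0 + 2ξ₁ − 1ξ₂ = 96.2 → ξ₂ = (2·57.52 − 96.2)/1 = 18.84 kmol/h.
Outlet amounts (n = n₀ + Σ ν·ξ):
  F: 124.5 − 2(57.52) = 9.462
  D: 0 + 2(57.52) − 1(18.84) = 96.2
  G: 0 + 2(18.84) = 37.68
Total out = 143.3 kmol/h; y_G = 37.68 / 143.3 = 0.2628.

0.263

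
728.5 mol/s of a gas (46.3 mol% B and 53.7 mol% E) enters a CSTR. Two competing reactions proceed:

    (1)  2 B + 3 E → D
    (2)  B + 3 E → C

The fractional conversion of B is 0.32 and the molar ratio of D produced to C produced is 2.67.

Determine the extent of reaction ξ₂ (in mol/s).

ξ₂ = 17 mol/s

Conversion of B: B consumed = 0.32 × 337.3 = 107.9 mol/s = 2ξ₁ + 1ξ₂.
Selectivity: 1ξ₁ / (1ξ₂) = 2.67 → ξ₁ = 2.67 ξ₂.
Substitute: (2·2.67 + 1) ξ₂ = 107.9 → ξ₂ = 17.02 mol/s, ξ₁ = 45.46 mol/s.
Outlet amounts (n = n₀ + Σ ν·ξ):
  B: 337.3 − 2(45.46) − 1(17.02) = 229.4
  E: 391.2 − 3(45.46) − 3(17.02) = 203.8
  D: 0 + 1(45.46) = 45.46
  C: 0 + 1(17.02) = 17.02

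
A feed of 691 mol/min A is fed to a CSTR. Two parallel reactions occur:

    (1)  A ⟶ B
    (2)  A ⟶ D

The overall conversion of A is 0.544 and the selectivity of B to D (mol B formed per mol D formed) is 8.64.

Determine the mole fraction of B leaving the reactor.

Conversion of A: A consumed = 0.544 × 691 = 375.9 mol/min = 1ξ₁ + 1ξ₂.
Selectivity: 1ξ₁ / (1ξ₂) = 8.64 → ξ₁ = 8.64 ξ₂.
Substitute: (1·8.64 + 1) ξ₂ = 375.9 → ξ₂ = 38.99 mol/min, ξ₁ = 336.9 mol/min.
Outlet amounts (n = n₀ + Σ ν·ξ):
  A: 691 − 1(336.9) − 1(38.99) = 315.1
  B: 0 + 1(336.9) = 336.9
  D: 0 + 1(38.99) = 38.99
Total out = 691 mol/min; y_B = 336.9 / 691 = 0.4876.

0.488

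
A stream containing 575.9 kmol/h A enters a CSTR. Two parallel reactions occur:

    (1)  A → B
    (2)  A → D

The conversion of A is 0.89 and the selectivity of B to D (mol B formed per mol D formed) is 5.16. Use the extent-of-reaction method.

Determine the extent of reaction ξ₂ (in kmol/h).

Conversion of A: A consumed = 0.89 × 575.9 = 512.6 kmol/h = 1ξ₁ + 1ξ₂.
Selectivity: 1ξ₁ / (1ξ₂) = 5.16 → ξ₁ = 5.16 ξ₂.
Substitute: (1·5.16 + 1) ξ₂ = 512.6 → ξ₂ = 83.21 kmol/h, ξ₁ = 429.3 kmol/h.
Outlet amounts (n = n₀ + Σ ν·ξ):
  A: 575.9 − 1(429.3) − 1(83.21) = 63.35
  B: 0 + 1(429.3) = 429.3
  D: 0 + 1(83.21) = 83.21

ξ₂ = 83.2 kmol/h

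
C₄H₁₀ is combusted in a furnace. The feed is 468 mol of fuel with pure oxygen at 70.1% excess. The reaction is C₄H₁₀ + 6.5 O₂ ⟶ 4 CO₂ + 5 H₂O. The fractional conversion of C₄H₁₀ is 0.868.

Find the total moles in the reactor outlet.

6250 mol

Stoichiometric O₂ = 6.5 × 468 = 3042 mol; O₂ fed = 3042 × 1.701 = 5174 mol.
Fuel reacted = 0.868 × 468 → ξ = 406.2 mol.
Outlet (n = n₀ + ν ξ):
  C₄H₁₀: 468 − 1(406.2) = 61.78
  O₂: 5174 − 6.5(406.2) = 2534
  CO₂: 0 + 4(406.2) = 1625
  H₂O: 0 + 5(406.2) = 2031
Total out = 61.78 + 2534 + 1625 + 2031 = 6252 mol.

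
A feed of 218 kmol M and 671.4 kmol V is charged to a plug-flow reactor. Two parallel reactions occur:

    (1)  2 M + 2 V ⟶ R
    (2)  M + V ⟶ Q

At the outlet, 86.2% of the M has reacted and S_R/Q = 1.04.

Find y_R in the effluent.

0.0994

Conversion of M: M consumed = 0.862 × 218 = 187.9 kmol = 2ξ₁ + 1ξ₂.
Selectivity: 1ξ₁ / (1ξ₂) = 1.04 → ξ₁ = 1.04 ξ₂.
Substitute: (2·1.04 + 1) ξ₂ = 187.9 → ξ₂ = 61.01 kmol, ξ₁ = 63.45 kmol.
Outlet amounts (n = n₀ + Σ ν·ξ):
  M: 218 − 2(63.45) − 1(61.01) = 30.08
  V: 671.4 − 2(63.45) − 1(61.01) = 483.5
  R: 0 + 1(63.45) = 63.45
  Q: 0 + 1(61.01) = 61.01
Total out = 638 kmol; y_R = 63.45 / 638 = 0.09945.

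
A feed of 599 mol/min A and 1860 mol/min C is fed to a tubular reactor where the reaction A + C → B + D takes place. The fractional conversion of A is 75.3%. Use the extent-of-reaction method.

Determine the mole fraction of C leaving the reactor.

A reacted = 0.753 × 599 = 451 mol/min; ν_A = −1, so ξ = 451/1 = 451 mol/min.
Outlet amounts (n = n₀ + ν ξ):
  A: 599 − 1(451) = 148
  C: 1860 − 1(451) = 1409
  B: 0 + 1(451) = 451
  D: 0 + 1(451) = 451
Total out = 2459 mol/min; y_C = 1409 / 2459 = 0.573.

0.573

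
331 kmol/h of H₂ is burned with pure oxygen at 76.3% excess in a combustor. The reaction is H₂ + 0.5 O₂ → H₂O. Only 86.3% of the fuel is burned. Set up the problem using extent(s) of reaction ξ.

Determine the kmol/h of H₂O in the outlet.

286 kmol/h

Stoichiometric O₂ = 0.5 × 331 = 165.5 kmol/h; O₂ fed = 165.5 × 1.763 = 291.8 kmol/h.
Fuel reacted = 0.863 × 331 → ξ = 285.7 kmol/h.
Outlet (n = n₀ + ν ξ):
  H₂: 331 − 1(285.7) = 45.35
  O₂: 291.8 − 0.5(285.7) = 148.9
  H₂O: 0 + 1(285.7) = 285.7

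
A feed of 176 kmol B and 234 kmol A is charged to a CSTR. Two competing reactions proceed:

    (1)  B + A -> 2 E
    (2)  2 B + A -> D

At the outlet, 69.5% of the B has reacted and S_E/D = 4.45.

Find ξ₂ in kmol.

ξ₂ = 29 kmol

Conversion of B: B consumed = 0.695 × 176 = 122.3 kmol = 1ξ₁ + 2ξ₂.
Selectivity: 2ξ₁ / (1ξ₂) = 4.45 → ξ₁ = 2.225 ξ₂.
Substitute: (1·2.225 + 2) ξ₂ = 122.3 → ξ₂ = 28.95 kmol, ξ₁ = 64.42 kmol.
Outlet amounts (n = n₀ + Σ ν·ξ):
  B: 176 − 1(64.42) − 2(28.95) = 53.68
  A: 234 − 1(64.42) − 1(28.95) = 140.6
  E: 0 + 2(64.42) = 128.8
  D: 0 + 1(28.95) = 28.95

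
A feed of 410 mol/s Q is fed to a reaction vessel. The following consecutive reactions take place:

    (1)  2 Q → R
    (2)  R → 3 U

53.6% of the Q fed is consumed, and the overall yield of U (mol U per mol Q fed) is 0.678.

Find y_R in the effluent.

Conversion of Q: Q consumed = 2ξ₁ = 0.536 × 410 → ξ₁ = 109.9 mol/s.
Yield of U: 3ξ₂ / 410 = 0.678 → ξ₂ = 92.66 mol/s.
Outlet amounts (n = n₀ + Σ ν·ξ):
  Q: 410 − 2(109.9) = 190.2
  R: 0 + 1(109.9) − 1(92.66) = 17.22
  U: 0 + 3(92.66) = 278
Total out = 485.4 mol/s; y_R = 17.22 / 485.4 = 0.03547.

0.0355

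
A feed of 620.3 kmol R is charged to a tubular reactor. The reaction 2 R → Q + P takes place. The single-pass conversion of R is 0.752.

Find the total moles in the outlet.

R reacted = 0.752 × 620.3 = 466.5 kmol; ν_R = −2, so ξ = 466.5/2 = 233.2 kmol.
Outlet amounts (n = n₀ + ν ξ):
  R: 620.3 − 2(233.2) = 153.8
  Q: 0 + 1(233.2) = 233.2
  P: 0 + 1(233.2) = 233.2
Total out = 153.8 + 233.2 + 233.2 = 620.3 kmol.

620 kmol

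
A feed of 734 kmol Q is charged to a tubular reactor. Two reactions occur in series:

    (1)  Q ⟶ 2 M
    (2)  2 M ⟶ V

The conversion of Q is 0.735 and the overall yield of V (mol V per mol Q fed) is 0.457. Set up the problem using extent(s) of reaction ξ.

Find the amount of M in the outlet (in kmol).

408 kmol

Conversion of Q: Q consumed = 1ξ₁ = 0.735 × 734 → ξ₁ = 539.5 kmol.
Yield of V: 1ξ₂ / 734 = 0.457 → ξ₂ = 335.4 kmol.
Outlet amounts (n = n₀ + Σ ν·ξ):
  Q: 734 − 1(539.5) = 194.5
  M: 0 + 2(539.5) − 2(335.4) = 408.1
  V: 0 + 1(335.4) = 335.4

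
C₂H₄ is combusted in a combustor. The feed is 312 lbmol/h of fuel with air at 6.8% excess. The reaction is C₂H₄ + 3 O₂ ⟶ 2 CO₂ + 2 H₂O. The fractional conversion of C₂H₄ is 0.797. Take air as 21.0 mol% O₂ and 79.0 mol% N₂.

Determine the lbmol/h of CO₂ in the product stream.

Stoichiometric O₂ = 3 × 312 = 936 lbmol/h; O₂ fed = 936 × 1.068 = 999.6 lbmol/h.
N₂ fed = 999.6 × 79/21 = 3761 lbmol/h.
Fuel reacted = 0.797 × 312 → ξ = 248.7 lbmol/h.
Outlet (n = n₀ + ν ξ):
  C₂H₄: 312 − 1(248.7) = 63.34
  O₂: 999.6 − 3(248.7) = 253.7
  N₂: 3761 (inert)
  CO₂: 0 + 2(248.7) = 497.3
  H₂O: 0 + 2(248.7) = 497.3

497 lbmol/h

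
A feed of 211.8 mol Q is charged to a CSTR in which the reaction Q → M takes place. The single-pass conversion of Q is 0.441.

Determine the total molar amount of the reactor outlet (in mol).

212 mol

Q reacted = 0.441 × 211.8 = 93.4 mol; ν_Q = −1, so ξ = 93.4/1 = 93.4 mol.
Outlet amounts (n = n₀ + ν ξ):
  Q: 211.8 − 1(93.4) = 118.4
  M: 0 + 1(93.4) = 93.4
Total out = 118.4 + 93.4 = 211.8 mol.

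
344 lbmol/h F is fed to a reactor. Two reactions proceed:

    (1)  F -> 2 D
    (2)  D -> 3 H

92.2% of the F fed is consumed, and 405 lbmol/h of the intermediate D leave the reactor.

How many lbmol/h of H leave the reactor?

Conversion of F: F consumed = 1ξ₁ = 0.922 × 344 → ξ₁ = 317.2 lbmol/h.
D balance: n_D = 0 + 2ξ₁ − 1ξ₂ = 405 → ξ₂ = (2·317.2 − 405)/1 = 229.3 lbmol/h.
Outlet amounts (n = n₀ + Σ ν·ξ):
  F: 344 − 1(317.2) = 26.83
  D: 0 + 2(317.2) − 1(229.3) = 405
  H: 0 + 3(229.3) = 688

688 lbmol/h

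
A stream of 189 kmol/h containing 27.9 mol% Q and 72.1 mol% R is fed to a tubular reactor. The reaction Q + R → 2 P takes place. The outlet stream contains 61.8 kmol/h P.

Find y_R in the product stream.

For P: n = n₀ + 2ξ → 61.8 = 0 + 2ξ, giving ξ = 30.9 kmol/h.
Outlet amounts (n = n₀ + ν ξ):
  Q: 52.73 − 1(30.9) = 21.83
  R: 136.3 − 1(30.9) = 105.4
  P: 0 + 2(30.9) = 61.8
Total out = 189 kmol/h; y_R = 105.4 / 189 = 0.5575.

0.558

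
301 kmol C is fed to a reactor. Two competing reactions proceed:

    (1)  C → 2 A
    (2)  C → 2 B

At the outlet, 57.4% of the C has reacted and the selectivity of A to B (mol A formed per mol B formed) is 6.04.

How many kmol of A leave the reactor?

Conversion of C: C consumed = 0.574 × 301 = 172.8 kmol = 1ξ₁ + 1ξ₂.
Selectivity: 2ξ₁ / (2ξ₂) = 6.04 → ξ₁ = 6.04 ξ₂.
Substitute: (1·6.04 + 1) ξ₂ = 172.8 → ξ₂ = 24.54 kmol, ξ₁ = 148.2 kmol.
Outlet amounts (n = n₀ + Σ ν·ξ):
  C: 301 − 1(148.2) − 1(24.54) = 128.2
  A: 0 + 2(148.2) = 296.5
  B: 0 + 2(24.54) = 49.08

296 kmol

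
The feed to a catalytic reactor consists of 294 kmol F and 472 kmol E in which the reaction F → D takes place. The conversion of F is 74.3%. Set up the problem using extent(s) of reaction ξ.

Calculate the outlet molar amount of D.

218 kmol

F reacted = 0.743 × 294 = 218.4 kmol; ν_F = −1, so ξ = 218.4/1 = 218.4 kmol.
Outlet amounts (n = n₀ + ν ξ):
  F: 294 − 1(218.4) = 75.56
  D: 0 + 1(218.4) = 218.4
  E: 472 (inert)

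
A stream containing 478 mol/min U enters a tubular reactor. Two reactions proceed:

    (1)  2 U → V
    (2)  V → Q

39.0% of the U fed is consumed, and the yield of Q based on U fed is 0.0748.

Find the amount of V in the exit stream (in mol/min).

Conversion of U: U consumed = 2ξ₁ = 0.39 × 478 → ξ₁ = 93.21 mol/min.
Yield of Q: 1ξ₂ / 478 = 0.0748 → ξ₂ = 35.75 mol/min.
Outlet amounts (n = n₀ + Σ ν·ξ):
  U: 478 − 2(93.21) = 291.6
  V: 0 + 1(93.21) − 1(35.75) = 57.46
  Q: 0 + 1(35.75) = 35.75

57.5 mol/min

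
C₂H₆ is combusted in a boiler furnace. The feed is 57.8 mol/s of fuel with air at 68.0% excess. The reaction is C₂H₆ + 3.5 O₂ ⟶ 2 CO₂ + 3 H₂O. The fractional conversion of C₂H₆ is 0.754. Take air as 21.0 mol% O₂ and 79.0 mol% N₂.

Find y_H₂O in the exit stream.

Stoichiometric O₂ = 3.5 × 57.8 = 202.3 mol/s; O₂ fed = 202.3 × 1.680 = 339.9 mol/s.
N₂ fed = 339.9 × 79/21 = 1279 mol/s.
Fuel reacted = 0.754 × 57.8 → ξ = 43.58 mol/s.
Outlet (n = n₀ + ν ξ):
  C₂H₆: 57.8 − 1(43.58) = 14.22
  O₂: 339.9 − 3.5(43.58) = 187.3
  N₂: 1279 (inert)
  CO₂: 0 + 2(43.58) = 87.16
  H₂O: 0 + 3(43.58) = 130.7
Total out = 1698 mol/s; y_H₂O = 130.7 / 1698 = 0.077.

0.077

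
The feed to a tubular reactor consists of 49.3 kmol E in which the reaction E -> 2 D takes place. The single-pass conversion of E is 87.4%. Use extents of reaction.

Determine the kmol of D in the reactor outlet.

E reacted = 0.874 × 49.3 = 43.09 kmol; ν_E = −1, so ξ = 43.09/1 = 43.09 kmol.
Outlet amounts (n = n₀ + ν ξ):
  E: 49.3 − 1(43.09) = 6.212
  D: 0 + 2(43.09) = 86.18

86.2 kmol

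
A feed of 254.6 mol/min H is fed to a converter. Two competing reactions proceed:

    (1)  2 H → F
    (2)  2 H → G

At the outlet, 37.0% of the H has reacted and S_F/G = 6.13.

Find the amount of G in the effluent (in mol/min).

Conversion of H: H consumed = 0.37 × 254.6 = 94.2 mol/min = 2ξ₁ + 2ξ₂.
Selectivity: 1ξ₁ / (1ξ₂) = 6.13 → ξ₁ = 6.13 ξ₂.
Substitute: (2·6.13 + 2) ξ₂ = 94.2 → ξ₂ = 6.606 mol/min, ξ₁ = 40.49 mol/min.
Outlet amounts (n = n₀ + Σ ν·ξ):
  H: 254.6 − 2(40.49) − 2(6.606) = 160.4
  F: 0 + 1(40.49) = 40.49
  G: 0 + 1(6.606) = 6.606

6.61 mol/min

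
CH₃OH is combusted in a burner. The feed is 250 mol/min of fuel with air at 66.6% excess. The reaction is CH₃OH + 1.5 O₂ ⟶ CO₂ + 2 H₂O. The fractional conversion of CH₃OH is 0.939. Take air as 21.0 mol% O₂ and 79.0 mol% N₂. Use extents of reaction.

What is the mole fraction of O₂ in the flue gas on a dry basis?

0.0949

Stoichiometric O₂ = 1.5 × 250 = 375 mol/min; O₂ fed = 375 × 1.666 = 624.8 mol/min.
N₂ fed = 624.8 × 79/21 = 2350 mol/min.
Fuel reacted = 0.939 × 250 → ξ = 234.8 mol/min.
Outlet (n = n₀ + ν ξ):
  CH₃OH: 250 − 1(234.8) = 15.25
  O₂: 624.8 − 1.5(234.8) = 272.6
  N₂: 2350 (inert)
  CO₂: 0 + 1(234.8) = 234.8
  H₂O: 0 + 2(234.8) = 469.5
Dry total = 2873 mol/min; y_O₂ (dry) = 272.6 / 2873 = 0.0949.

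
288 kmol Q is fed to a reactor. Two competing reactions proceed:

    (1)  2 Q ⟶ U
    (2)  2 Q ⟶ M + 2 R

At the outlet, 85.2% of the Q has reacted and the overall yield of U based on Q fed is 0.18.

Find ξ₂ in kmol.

ξ₂ = 70.8 kmol

Yield of U: 1ξ₁ / 288 = 0.18 → ξ₁ = 51.84 kmol.
Conversion of Q: 2ξ₁ + 2ξ₂ = 0.852 × 288 = 245.4 → ξ₂ = 70.85 kmol.
Outlet amounts (n = n₀ + Σ ν·ξ):
  Q: 288 − 2(51.84) − 2(70.85) = 42.62
  U: 0 + 1(51.84) = 51.84
  M: 0 + 1(70.85) = 70.85
  R: 0 + 2(70.85) = 141.7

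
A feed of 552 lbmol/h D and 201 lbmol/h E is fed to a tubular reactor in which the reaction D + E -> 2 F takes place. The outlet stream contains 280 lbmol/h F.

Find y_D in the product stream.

0.547

For F: n = n₀ + 2ξ → 280 = 0 + 2ξ, giving ξ = 140 lbmol/h.
Outlet amounts (n = n₀ + ν ξ):
  D: 552 − 1(140) = 412
  E: 201 − 1(140) = 61
  F: 0 + 2(140) = 280
Total out = 753 lbmol/h; y_D = 412 / 753 = 0.5471.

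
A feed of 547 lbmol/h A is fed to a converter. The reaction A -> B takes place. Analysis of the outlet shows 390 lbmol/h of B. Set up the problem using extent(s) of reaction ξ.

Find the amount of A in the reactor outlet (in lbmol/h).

For B: n = n₀ + 1ξ → 390 = 0 + 1ξ, giving ξ = 390 lbmol/h.
Outlet amounts (n = n₀ + ν ξ):
  A: 547 − 1(390) = 157
  B: 0 + 1(390) = 390

157 lbmol/h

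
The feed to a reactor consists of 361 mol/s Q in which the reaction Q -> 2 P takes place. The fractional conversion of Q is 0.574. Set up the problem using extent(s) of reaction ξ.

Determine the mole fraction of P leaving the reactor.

0.729

Q reacted = 0.574 × 361 = 207.2 mol/s; ν_Q = −1, so ξ = 207.2/1 = 207.2 mol/s.
Outlet amounts (n = n₀ + ν ξ):
  Q: 361 − 1(207.2) = 153.8
  P: 0 + 2(207.2) = 414.4
Total out = 568.2 mol/s; y_P = 414.4 / 568.2 = 0.7294.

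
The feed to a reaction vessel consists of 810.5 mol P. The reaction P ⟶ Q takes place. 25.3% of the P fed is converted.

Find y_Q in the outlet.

P reacted = 0.253 × 810.5 = 205.1 mol; ν_P = −1, so ξ = 205.1/1 = 205.1 mol.
Outlet amounts (n = n₀ + ν ξ):
  P: 810.5 − 1(205.1) = 605.4
  Q: 0 + 1(205.1) = 205.1
Total out = 810.5 mol; y_Q = 205.1 / 810.5 = 0.253.

0.253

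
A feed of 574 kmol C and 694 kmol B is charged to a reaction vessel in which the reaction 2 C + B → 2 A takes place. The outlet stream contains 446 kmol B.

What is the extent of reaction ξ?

For B: n = n₀ − 1ξ → 446 = 694 − 1ξ, giving ξ = 248 kmol.
Outlet amounts (n = n₀ + ν ξ):
  C: 574 − 2(248) = 78
  B: 694 − 1(248) = 446
  A: 0 + 2(248) = 496

ξ = 248 kmol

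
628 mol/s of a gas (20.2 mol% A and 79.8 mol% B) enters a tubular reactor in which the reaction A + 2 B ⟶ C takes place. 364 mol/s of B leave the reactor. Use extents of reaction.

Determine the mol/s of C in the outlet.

For B: n = n₀ − 2ξ → 364 = 501.1 − 2ξ, giving ξ = 68.57 mol/s.
Outlet amounts (n = n₀ + ν ξ):
  A: 126.9 − 1(68.57) = 58.28
  B: 501.1 − 2(68.57) = 364
  C: 0 + 1(68.57) = 68.57

68.6 mol/s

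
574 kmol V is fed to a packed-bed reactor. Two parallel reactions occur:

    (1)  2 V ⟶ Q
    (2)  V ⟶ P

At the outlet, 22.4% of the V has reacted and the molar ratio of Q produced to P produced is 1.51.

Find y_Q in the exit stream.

0.0919

Conversion of V: V consumed = 0.224 × 574 = 128.6 kmol = 2ξ₁ + 1ξ₂.
Selectivity: 1ξ₁ / (1ξ₂) = 1.51 → ξ₁ = 1.51 ξ₂.
Substitute: (2·1.51 + 1) ξ₂ = 128.6 → ξ₂ = 31.98 kmol, ξ₁ = 48.3 kmol.
Outlet amounts (n = n₀ + Σ ν·ξ):
  V: 574 − 2(48.3) − 1(31.98) = 445.4
  Q: 0 + 1(48.3) = 48.3
  P: 0 + 1(31.98) = 31.98
Total out = 525.7 kmol; y_Q = 48.3 / 525.7 = 0.09187.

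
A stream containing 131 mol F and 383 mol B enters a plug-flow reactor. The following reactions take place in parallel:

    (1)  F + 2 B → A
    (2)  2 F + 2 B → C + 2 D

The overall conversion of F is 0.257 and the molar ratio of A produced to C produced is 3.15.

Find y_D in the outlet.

0.028

Conversion of F: F consumed = 0.257 × 131 = 33.67 mol = 1ξ₁ + 2ξ₂.
Selectivity: 1ξ₁ / (1ξ₂) = 3.15 → ξ₁ = 3.15 ξ₂.
Substitute: (1·3.15 + 2) ξ₂ = 33.67 → ξ₂ = 6.537 mol, ξ₁ = 20.59 mol.
Outlet amounts (n = n₀ + Σ ν·ξ):
  F: 131 − 1(20.59) − 2(6.537) = 97.33
  B: 383 − 2(20.59) − 2(6.537) = 328.7
  A: 0 + 1(20.59) = 20.59
  C: 0 + 1(6.537) = 6.537
  D: 0 + 2(6.537) = 13.07
Total out = 466.3 mol; y_D = 13.07 / 466.3 = 0.02804.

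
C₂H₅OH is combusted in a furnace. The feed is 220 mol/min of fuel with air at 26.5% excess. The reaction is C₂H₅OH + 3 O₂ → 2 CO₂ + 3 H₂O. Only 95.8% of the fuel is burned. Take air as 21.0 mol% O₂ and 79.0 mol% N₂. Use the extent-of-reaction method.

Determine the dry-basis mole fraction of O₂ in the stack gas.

0.0537

Stoichiometric O₂ = 3 × 220 = 660 mol/min; O₂ fed = 660 × 1.265 = 834.9 mol/min.
N₂ fed = 834.9 × 79/21 = 3141 mol/min.
Fuel reacted = 0.958 × 220 → ξ = 210.8 mol/min.
Outlet (n = n₀ + ν ξ):
  C₂H₅OH: 220 − 1(210.8) = 9.24
  O₂: 834.9 − 3(210.8) = 202.6
  N₂: 3141 (inert)
  CO₂: 0 + 2(210.8) = 421.5
  H₂O: 0 + 3(210.8) = 632.3
Dry total = 3774 mol/min; y_O₂ (dry) = 202.6 / 3774 = 0.05369.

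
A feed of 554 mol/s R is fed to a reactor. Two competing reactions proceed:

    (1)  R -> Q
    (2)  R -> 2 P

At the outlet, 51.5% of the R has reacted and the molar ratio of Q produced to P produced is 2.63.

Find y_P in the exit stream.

Conversion of R: R consumed = 0.515 × 554 = 285.3 mol/s = 1ξ₁ + 1ξ₂.
Selectivity: 1ξ₁ / (2ξ₂) = 2.63 → ξ₁ = 5.26 ξ₂.
Substitute: (1·5.26 + 1) ξ₂ = 285.3 → ξ₂ = 45.58 mol/s, ξ₁ = 239.7 mol/s.
Outlet amounts (n = n₀ + Σ ν·ξ):
  R: 554 − 1(239.7) − 1(45.58) = 268.7
  Q: 0 + 1(239.7) = 239.7
  P: 0 + 2(45.58) = 91.15
Total out = 599.6 mol/s; y_P = 91.15 / 599.6 = 0.152.

0.152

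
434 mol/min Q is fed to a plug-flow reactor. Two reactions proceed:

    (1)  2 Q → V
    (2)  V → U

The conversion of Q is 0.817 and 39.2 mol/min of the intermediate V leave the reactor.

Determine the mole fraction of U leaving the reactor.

0.538

Conversion of Q: Q consumed = 2ξ₁ = 0.817 × 434 → ξ₁ = 177.3 mol/min.
V balance: n_V = 0 + 1ξ₁ − 1ξ₂ = 39.2 → ξ₂ = (1·177.3 − 39.2)/1 = 138.1 mol/min.
Outlet amounts (n = n₀ + Σ ν·ξ):
  Q: 434 − 2(177.3) = 79.42
  V: 0 + 1(177.3) − 1(138.1) = 39.2
  U: 0 + 1(138.1) = 138.1
Total out = 256.7 mol/min; y_U = 138.1 / 256.7 = 0.5379.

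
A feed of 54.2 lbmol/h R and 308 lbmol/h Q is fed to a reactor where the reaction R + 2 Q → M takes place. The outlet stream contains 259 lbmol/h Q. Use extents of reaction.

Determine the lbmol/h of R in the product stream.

29.7 lbmol/h

For Q: n = n₀ − 2ξ → 259 = 308 − 2ξ, giving ξ = 24.5 lbmol/h.
Outlet amounts (n = n₀ + ν ξ):
  R: 54.2 − 1(24.5) = 29.7
  Q: 308 − 2(24.5) = 259
  M: 0 + 1(24.5) = 24.5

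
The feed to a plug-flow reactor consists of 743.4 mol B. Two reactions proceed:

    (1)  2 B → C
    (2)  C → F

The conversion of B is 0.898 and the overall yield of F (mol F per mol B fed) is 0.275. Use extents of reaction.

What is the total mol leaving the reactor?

Conversion of B: B consumed = 2ξ₁ = 0.898 × 743.4 → ξ₁ = 333.8 mol.
Yield of F: 1ξ₂ / 743.4 = 0.275 → ξ₂ = 204.4 mol.
Outlet amounts (n = n₀ + Σ ν·ξ):
  B: 743.4 − 2(333.8) = 75.83
  C: 0 + 1(333.8) − 1(204.4) = 129.4
  F: 0 + 1(204.4) = 204.4
Total out = 75.83 + 129.4 + 204.4 = 409.6 mol.

410 mol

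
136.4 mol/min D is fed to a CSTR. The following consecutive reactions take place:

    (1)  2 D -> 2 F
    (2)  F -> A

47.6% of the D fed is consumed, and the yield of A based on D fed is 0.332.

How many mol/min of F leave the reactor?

Conversion of D: D consumed = 2ξ₁ = 0.476 × 136.4 → ξ₁ = 32.46 mol/min.
Yield of A: 1ξ₂ / 136.4 = 0.332 → ξ₂ = 45.28 mol/min.
Outlet amounts (n = n₀ + Σ ν·ξ):
  D: 136.4 − 2(32.46) = 71.47
  F: 0 + 2(32.46) − 1(45.28) = 19.64
  A: 0 + 1(45.28) = 45.28

19.6 mol/min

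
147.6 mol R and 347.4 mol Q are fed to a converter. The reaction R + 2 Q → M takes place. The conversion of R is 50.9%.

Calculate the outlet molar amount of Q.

R reacted = 0.509 × 147.6 = 75.13 mol; ν_R = −1, so ξ = 75.13/1 = 75.13 mol.
Outlet amounts (n = n₀ + ν ξ):
  R: 147.6 − 1(75.13) = 72.47
  Q: 347.4 − 2(75.13) = 197.1
  M: 0 + 1(75.13) = 75.13

197 mol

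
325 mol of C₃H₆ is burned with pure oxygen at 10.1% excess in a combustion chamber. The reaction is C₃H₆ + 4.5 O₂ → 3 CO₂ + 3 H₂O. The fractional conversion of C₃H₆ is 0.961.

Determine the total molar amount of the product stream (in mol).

Stoichiometric O₂ = 4.5 × 325 = 1462 mol; O₂ fed = 1462 × 1.101 = 1610 mol.
Fuel reacted = 0.961 × 325 → ξ = 312.3 mol.
Outlet (n = n₀ + ν ξ):
  C₃H₆: 325 − 1(312.3) = 12.68
  O₂: 1610 − 4.5(312.3) = 204.8
  CO₂: 0 + 3(312.3) = 937
  H₂O: 0 + 3(312.3) = 937
Total out = 12.68 + 204.8 + 937 + 937 = 2091 mol.

2090 mol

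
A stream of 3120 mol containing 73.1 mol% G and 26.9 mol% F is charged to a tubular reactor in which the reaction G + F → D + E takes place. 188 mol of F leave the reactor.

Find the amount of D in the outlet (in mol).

651 mol

For F: n = n₀ − 1ξ → 188 = 839.3 − 1ξ, giving ξ = 651.3 mol.
Outlet amounts (n = n₀ + ν ξ):
  G: 2281 − 1(651.3) = 1629
  F: 839.3 − 1(651.3) = 188
  D: 0 + 1(651.3) = 651.3
  E: 0 + 1(651.3) = 651.3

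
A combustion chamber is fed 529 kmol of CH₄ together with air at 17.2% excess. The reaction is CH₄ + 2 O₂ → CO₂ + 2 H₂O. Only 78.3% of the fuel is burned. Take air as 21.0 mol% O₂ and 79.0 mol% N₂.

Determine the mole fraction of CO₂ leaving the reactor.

0.0644

Stoichiometric O₂ = 2 × 529 = 1058 kmol; O₂ fed = 1058 × 1.172 = 1240 kmol.
N₂ fed = 1240 × 79/21 = 4665 kmol.
Fuel reacted = 0.783 × 529 → ξ = 414.2 kmol.
Outlet (n = n₀ + ν ξ):
  CH₄: 529 − 1(414.2) = 114.8
  O₂: 1240 − 2(414.2) = 411.6
  N₂: 4665 (inert)
  CO₂: 0 + 1(414.2) = 414.2
  H₂O: 0 + 2(414.2) = 828.4
Total out = 6434 kmol; y_CO₂ = 414.2 / 6434 = 0.06438.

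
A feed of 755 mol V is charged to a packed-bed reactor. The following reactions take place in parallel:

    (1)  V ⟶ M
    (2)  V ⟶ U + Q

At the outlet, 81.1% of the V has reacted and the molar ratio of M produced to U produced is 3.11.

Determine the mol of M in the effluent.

Conversion of V: V consumed = 0.811 × 755 = 612.3 mol = 1ξ₁ + 1ξ₂.
Selectivity: 1ξ₁ / (1ξ₂) = 3.11 → ξ₁ = 3.11 ξ₂.
Substitute: (1·3.11 + 1) ξ₂ = 612.3 → ξ₂ = 149 mol, ξ₁ = 463.3 mol.
Outlet amounts (n = n₀ + Σ ν·ξ):
  V: 755 − 1(463.3) − 1(149) = 142.7
  M: 0 + 1(463.3) = 463.3
  U: 0 + 1(149) = 149
  Q: 0 + 1(149) = 149

463 mol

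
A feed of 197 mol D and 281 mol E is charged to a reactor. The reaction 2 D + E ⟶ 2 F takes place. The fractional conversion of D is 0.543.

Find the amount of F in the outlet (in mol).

D reacted = 0.543 × 197 = 107 mol; ν_D = −2, so ξ = 107/2 = 53.49 mol.
Outlet amounts (n = n₀ + ν ξ):
  D: 197 − 2(53.49) = 90.03
  E: 281 − 1(53.49) = 227.5
  F: 0 + 2(53.49) = 107

107 mol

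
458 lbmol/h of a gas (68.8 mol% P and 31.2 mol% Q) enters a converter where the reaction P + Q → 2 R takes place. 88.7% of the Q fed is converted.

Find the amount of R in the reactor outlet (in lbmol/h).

253 lbmol/h

Q reacted = 0.887 × 142.9 = 126.7 lbmol/h; ν_Q = −1, so ξ = 126.7/1 = 126.7 lbmol/h.
Outlet amounts (n = n₀ + ν ξ):
  P: 315.1 − 1(126.7) = 188.4
  Q: 142.9 − 1(126.7) = 16.15
  R: 0 + 2(126.7) = 253.5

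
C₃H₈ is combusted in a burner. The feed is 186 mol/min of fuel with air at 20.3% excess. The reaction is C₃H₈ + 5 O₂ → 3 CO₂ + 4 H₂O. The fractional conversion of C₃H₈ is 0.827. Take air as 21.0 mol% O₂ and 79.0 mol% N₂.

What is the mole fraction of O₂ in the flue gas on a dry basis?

Stoichiometric O₂ = 5 × 186 = 930 mol/min; O₂ fed = 930 × 1.203 = 1119 mol/min.
N₂ fed = 1119 × 79/21 = 4209 mol/min.
Fuel reacted = 0.827 × 186 → ξ = 153.8 mol/min.
Outlet (n = n₀ + ν ξ):
  C₃H₈: 186 − 1(153.8) = 32.18
  O₂: 1119 − 5(153.8) = 349.7
  N₂: 4209 (inert)
  CO₂: 0 + 3(153.8) = 461.5
  H₂O: 0 + 4(153.8) = 615.3
Dry total = 5052 mol/min; y_O₂ (dry) = 349.7 / 5052 = 0.06921.

0.0692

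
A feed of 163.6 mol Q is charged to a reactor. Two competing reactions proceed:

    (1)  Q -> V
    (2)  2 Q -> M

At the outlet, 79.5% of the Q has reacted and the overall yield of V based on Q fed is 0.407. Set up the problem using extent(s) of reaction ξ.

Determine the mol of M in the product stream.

Yield of V: 1ξ₁ / 163.6 = 0.407 → ξ₁ = 66.59 mol.
Conversion of Q: 1ξ₁ + 2ξ₂ = 0.795 × 163.6 = 130.1 → ξ₂ = 31.74 mol.
Outlet amounts (n = n₀ + Σ ν·ξ):
  Q: 163.6 − 1(66.59) − 2(31.74) = 33.54
  V: 0 + 1(66.59) = 66.59
  M: 0 + 1(31.74) = 31.74

31.7 mol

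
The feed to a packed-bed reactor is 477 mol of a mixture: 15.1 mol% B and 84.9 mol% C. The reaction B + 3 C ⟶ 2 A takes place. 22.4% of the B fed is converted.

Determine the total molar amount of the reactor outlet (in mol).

B reacted = 0.224 × 72.03 = 16.13 mol; ν_B = −1, so ξ = 16.13/1 = 16.13 mol.
Outlet amounts (n = n₀ + ν ξ):
  B: 72.03 − 1(16.13) = 55.89
  C: 405 − 3(16.13) = 356.6
  A: 0 + 2(16.13) = 32.27
Total out = 55.89 + 356.6 + 32.27 = 444.7 mol.

445 mol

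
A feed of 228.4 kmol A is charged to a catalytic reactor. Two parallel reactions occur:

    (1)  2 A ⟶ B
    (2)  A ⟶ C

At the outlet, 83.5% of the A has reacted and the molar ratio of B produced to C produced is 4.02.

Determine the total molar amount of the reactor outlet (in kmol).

Conversion of A: A consumed = 0.835 × 228.4 = 190.7 kmol = 2ξ₁ + 1ξ₂.
Selectivity: 1ξ₁ / (1ξ₂) = 4.02 → ξ₁ = 4.02 ξ₂.
Substitute: (2·4.02 + 1) ξ₂ = 190.7 → ξ₂ = 21.1 kmol, ξ₁ = 84.81 kmol.
Outlet amounts (n = n₀ + Σ ν·ξ):
  A: 228.4 − 2(84.81) − 1(21.1) = 37.69
  B: 0 + 1(84.81) = 84.81
  C: 0 + 1(21.1) = 21.1
Total out = 37.69 + 84.81 + 21.1 = 143.6 kmol.

144 kmol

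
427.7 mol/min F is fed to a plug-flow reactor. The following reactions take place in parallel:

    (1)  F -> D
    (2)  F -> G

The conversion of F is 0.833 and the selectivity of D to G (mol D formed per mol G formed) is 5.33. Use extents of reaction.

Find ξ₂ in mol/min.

Conversion of F: F consumed = 0.833 × 427.7 = 356.3 mol/min = 1ξ₁ + 1ξ₂.
Selectivity: 1ξ₁ / (1ξ₂) = 5.33 → ξ₁ = 5.33 ξ₂.
Substitute: (1·5.33 + 1) ξ₂ = 356.3 → ξ₂ = 56.28 mol/min, ξ₁ = 300 mol/min.
Outlet amounts (n = n₀ + Σ ν·ξ):
  F: 427.7 − 1(300) − 1(56.28) = 71.43
  D: 0 + 1(300) = 300
  G: 0 + 1(56.28) = 56.28

ξ₂ = 56.3 mol/min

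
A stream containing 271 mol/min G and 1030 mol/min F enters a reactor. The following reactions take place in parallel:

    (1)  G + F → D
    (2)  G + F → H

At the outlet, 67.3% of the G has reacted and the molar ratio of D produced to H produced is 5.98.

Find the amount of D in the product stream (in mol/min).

Conversion of G: G consumed = 0.673 × 271 = 182.4 mol/min = 1ξ₁ + 1ξ₂.
Selectivity: 1ξ₁ / (1ξ₂) = 5.98 → ξ₁ = 5.98 ξ₂.
Substitute: (1·5.98 + 1) ξ₂ = 182.4 → ξ₂ = 26.13 mol/min, ξ₁ = 156.3 mol/min.
Outlet amounts (n = n₀ + Σ ν·ξ):
  G: 271 − 1(156.3) − 1(26.13) = 88.62
  F: 1030 − 1(156.3) − 1(26.13) = 847.6
  D: 0 + 1(156.3) = 156.3
  H: 0 + 1(26.13) = 26.13

156 mol/min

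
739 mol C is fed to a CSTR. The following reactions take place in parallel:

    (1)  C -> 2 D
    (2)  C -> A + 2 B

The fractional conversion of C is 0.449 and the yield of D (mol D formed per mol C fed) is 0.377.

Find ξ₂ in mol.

Yield of D: 2ξ₁ / 739 = 0.377 → ξ₁ = 139.3 mol.
Conversion of C: 1ξ₁ + 1ξ₂ = 0.449 × 739 = 331.8 → ξ₂ = 192.5 mol.
Outlet amounts (n = n₀ + Σ ν·ξ):
  C: 739 − 1(139.3) − 1(192.5) = 407.2
  D: 0 + 2(139.3) = 278.6
  A: 0 + 1(192.5) = 192.5
  B: 0 + 2(192.5) = 385

ξ₂ = 193 mol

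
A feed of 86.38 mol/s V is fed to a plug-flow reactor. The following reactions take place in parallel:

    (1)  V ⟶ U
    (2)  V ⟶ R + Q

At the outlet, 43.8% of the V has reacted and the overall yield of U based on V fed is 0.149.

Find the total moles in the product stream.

Yield of U: 1ξ₁ / 86.38 = 0.149 → ξ₁ = 12.87 mol/s.
Conversion of V: 1ξ₁ + 1ξ₂ = 0.438 × 86.38 = 37.83 → ξ₂ = 24.96 mol/s.
Outlet amounts (n = n₀ + Σ ν·ξ):
  V: 86.38 − 1(12.87) − 1(24.96) = 48.55
  U: 0 + 1(12.87) = 12.87
  R: 0 + 1(24.96) = 24.96
  Q: 0 + 1(24.96) = 24.96
Total out = 48.55 + 12.87 + 24.96 + 24.96 = 111.3 mol/s.

111 mol/s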